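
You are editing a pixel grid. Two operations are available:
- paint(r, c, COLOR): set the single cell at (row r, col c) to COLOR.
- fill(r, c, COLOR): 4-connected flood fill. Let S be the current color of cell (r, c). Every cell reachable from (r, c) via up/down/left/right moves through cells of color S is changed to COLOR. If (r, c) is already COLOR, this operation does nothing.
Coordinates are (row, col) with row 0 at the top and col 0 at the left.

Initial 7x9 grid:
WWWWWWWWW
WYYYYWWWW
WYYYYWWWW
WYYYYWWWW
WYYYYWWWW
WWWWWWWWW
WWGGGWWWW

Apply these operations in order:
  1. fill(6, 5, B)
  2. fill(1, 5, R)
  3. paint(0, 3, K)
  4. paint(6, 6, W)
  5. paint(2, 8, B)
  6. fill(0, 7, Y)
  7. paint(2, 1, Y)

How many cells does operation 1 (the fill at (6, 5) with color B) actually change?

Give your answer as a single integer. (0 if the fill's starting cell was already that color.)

After op 1 fill(6,5,B) [44 cells changed]:
BBBBBBBBB
BYYYYBBBB
BYYYYBBBB
BYYYYBBBB
BYYYYBBBB
BBBBBBBBB
BBGGGBBBB

Answer: 44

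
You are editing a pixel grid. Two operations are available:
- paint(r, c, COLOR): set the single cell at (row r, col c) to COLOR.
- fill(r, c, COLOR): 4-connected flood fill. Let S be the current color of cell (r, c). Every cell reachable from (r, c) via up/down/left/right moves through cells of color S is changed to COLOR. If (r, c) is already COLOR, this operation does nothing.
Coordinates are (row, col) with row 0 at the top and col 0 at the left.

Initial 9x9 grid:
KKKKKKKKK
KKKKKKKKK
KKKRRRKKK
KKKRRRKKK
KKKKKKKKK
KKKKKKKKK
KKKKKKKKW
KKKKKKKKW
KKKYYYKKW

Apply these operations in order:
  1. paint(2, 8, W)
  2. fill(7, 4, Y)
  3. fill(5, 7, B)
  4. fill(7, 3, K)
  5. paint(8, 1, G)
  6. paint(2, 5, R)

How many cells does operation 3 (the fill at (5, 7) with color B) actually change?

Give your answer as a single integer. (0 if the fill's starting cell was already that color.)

Answer: 71

Derivation:
After op 1 paint(2,8,W):
KKKKKKKKK
KKKKKKKKK
KKKRRRKKW
KKKRRRKKK
KKKKKKKKK
KKKKKKKKK
KKKKKKKKW
KKKKKKKKW
KKKYYYKKW
After op 2 fill(7,4,Y) [68 cells changed]:
YYYYYYYYY
YYYYYYYYY
YYYRRRYYW
YYYRRRYYY
YYYYYYYYY
YYYYYYYYY
YYYYYYYYW
YYYYYYYYW
YYYYYYYYW
After op 3 fill(5,7,B) [71 cells changed]:
BBBBBBBBB
BBBBBBBBB
BBBRRRBBW
BBBRRRBBB
BBBBBBBBB
BBBBBBBBB
BBBBBBBBW
BBBBBBBBW
BBBBBBBBW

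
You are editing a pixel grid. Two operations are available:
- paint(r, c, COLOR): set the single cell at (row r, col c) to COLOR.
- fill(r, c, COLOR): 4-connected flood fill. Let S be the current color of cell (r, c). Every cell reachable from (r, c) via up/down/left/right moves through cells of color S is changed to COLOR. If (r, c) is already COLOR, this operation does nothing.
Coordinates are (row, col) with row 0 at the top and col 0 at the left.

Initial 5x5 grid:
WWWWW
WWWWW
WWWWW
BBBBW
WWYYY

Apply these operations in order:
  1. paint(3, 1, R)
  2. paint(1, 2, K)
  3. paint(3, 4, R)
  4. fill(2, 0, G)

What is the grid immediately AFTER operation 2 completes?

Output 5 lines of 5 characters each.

After op 1 paint(3,1,R):
WWWWW
WWWWW
WWWWW
BRBBW
WWYYY
After op 2 paint(1,2,K):
WWWWW
WWKWW
WWWWW
BRBBW
WWYYY

Answer: WWWWW
WWKWW
WWWWW
BRBBW
WWYYY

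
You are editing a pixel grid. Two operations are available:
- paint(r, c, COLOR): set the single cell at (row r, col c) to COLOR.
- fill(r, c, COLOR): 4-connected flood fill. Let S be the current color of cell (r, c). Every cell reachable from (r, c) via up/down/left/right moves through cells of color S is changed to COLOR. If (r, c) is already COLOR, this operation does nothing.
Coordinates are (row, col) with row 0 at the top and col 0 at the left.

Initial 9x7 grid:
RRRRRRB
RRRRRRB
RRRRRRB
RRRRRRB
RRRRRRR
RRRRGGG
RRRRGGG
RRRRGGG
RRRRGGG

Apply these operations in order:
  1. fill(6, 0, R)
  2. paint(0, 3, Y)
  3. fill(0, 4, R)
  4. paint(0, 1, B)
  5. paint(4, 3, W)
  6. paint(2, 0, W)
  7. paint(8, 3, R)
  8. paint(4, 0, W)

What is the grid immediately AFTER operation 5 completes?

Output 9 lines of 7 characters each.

After op 1 fill(6,0,R) [0 cells changed]:
RRRRRRB
RRRRRRB
RRRRRRB
RRRRRRB
RRRRRRR
RRRRGGG
RRRRGGG
RRRRGGG
RRRRGGG
After op 2 paint(0,3,Y):
RRRYRRB
RRRRRRB
RRRRRRB
RRRRRRB
RRRRRRR
RRRRGGG
RRRRGGG
RRRRGGG
RRRRGGG
After op 3 fill(0,4,R) [0 cells changed]:
RRRYRRB
RRRRRRB
RRRRRRB
RRRRRRB
RRRRRRR
RRRRGGG
RRRRGGG
RRRRGGG
RRRRGGG
After op 4 paint(0,1,B):
RBRYRRB
RRRRRRB
RRRRRRB
RRRRRRB
RRRRRRR
RRRRGGG
RRRRGGG
RRRRGGG
RRRRGGG
After op 5 paint(4,3,W):
RBRYRRB
RRRRRRB
RRRRRRB
RRRRRRB
RRRWRRR
RRRRGGG
RRRRGGG
RRRRGGG
RRRRGGG

Answer: RBRYRRB
RRRRRRB
RRRRRRB
RRRRRRB
RRRWRRR
RRRRGGG
RRRRGGG
RRRRGGG
RRRRGGG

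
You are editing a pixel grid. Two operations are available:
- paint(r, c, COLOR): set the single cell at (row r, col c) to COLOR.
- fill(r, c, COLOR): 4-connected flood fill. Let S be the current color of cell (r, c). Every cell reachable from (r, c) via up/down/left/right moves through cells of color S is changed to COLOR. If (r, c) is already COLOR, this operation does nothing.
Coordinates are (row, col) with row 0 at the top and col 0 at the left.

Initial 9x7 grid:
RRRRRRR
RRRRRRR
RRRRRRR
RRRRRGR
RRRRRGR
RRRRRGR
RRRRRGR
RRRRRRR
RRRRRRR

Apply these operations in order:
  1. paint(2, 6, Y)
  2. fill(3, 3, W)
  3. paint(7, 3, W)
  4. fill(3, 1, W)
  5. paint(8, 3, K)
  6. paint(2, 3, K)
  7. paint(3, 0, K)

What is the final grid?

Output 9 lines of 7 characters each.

Answer: WWWWWWW
WWWWWWW
WWWKWWY
KWWWWGW
WWWWWGW
WWWWWGW
WWWWWGW
WWWWWWW
WWWKWWW

Derivation:
After op 1 paint(2,6,Y):
RRRRRRR
RRRRRRR
RRRRRRY
RRRRRGR
RRRRRGR
RRRRRGR
RRRRRGR
RRRRRRR
RRRRRRR
After op 2 fill(3,3,W) [58 cells changed]:
WWWWWWW
WWWWWWW
WWWWWWY
WWWWWGW
WWWWWGW
WWWWWGW
WWWWWGW
WWWWWWW
WWWWWWW
After op 3 paint(7,3,W):
WWWWWWW
WWWWWWW
WWWWWWY
WWWWWGW
WWWWWGW
WWWWWGW
WWWWWGW
WWWWWWW
WWWWWWW
After op 4 fill(3,1,W) [0 cells changed]:
WWWWWWW
WWWWWWW
WWWWWWY
WWWWWGW
WWWWWGW
WWWWWGW
WWWWWGW
WWWWWWW
WWWWWWW
After op 5 paint(8,3,K):
WWWWWWW
WWWWWWW
WWWWWWY
WWWWWGW
WWWWWGW
WWWWWGW
WWWWWGW
WWWWWWW
WWWKWWW
After op 6 paint(2,3,K):
WWWWWWW
WWWWWWW
WWWKWWY
WWWWWGW
WWWWWGW
WWWWWGW
WWWWWGW
WWWWWWW
WWWKWWW
After op 7 paint(3,0,K):
WWWWWWW
WWWWWWW
WWWKWWY
KWWWWGW
WWWWWGW
WWWWWGW
WWWWWGW
WWWWWWW
WWWKWWW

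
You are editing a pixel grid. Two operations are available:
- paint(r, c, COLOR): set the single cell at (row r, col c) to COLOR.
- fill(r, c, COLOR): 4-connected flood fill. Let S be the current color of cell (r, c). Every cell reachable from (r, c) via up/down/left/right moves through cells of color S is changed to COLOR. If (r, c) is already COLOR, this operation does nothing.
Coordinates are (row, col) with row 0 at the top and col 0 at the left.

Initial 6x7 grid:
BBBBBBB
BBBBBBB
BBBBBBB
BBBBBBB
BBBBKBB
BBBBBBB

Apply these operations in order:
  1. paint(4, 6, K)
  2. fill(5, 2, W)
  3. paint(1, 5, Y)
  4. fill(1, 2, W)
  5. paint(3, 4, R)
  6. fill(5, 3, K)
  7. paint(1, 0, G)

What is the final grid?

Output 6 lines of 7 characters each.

After op 1 paint(4,6,K):
BBBBBBB
BBBBBBB
BBBBBBB
BBBBBBB
BBBBKBK
BBBBBBB
After op 2 fill(5,2,W) [40 cells changed]:
WWWWWWW
WWWWWWW
WWWWWWW
WWWWWWW
WWWWKWK
WWWWWWW
After op 3 paint(1,5,Y):
WWWWWWW
WWWWWYW
WWWWWWW
WWWWWWW
WWWWKWK
WWWWWWW
After op 4 fill(1,2,W) [0 cells changed]:
WWWWWWW
WWWWWYW
WWWWWWW
WWWWWWW
WWWWKWK
WWWWWWW
After op 5 paint(3,4,R):
WWWWWWW
WWWWWYW
WWWWWWW
WWWWRWW
WWWWKWK
WWWWWWW
After op 6 fill(5,3,K) [38 cells changed]:
KKKKKKK
KKKKKYK
KKKKKKK
KKKKRKK
KKKKKKK
KKKKKKK
After op 7 paint(1,0,G):
KKKKKKK
GKKKKYK
KKKKKKK
KKKKRKK
KKKKKKK
KKKKKKK

Answer: KKKKKKK
GKKKKYK
KKKKKKK
KKKKRKK
KKKKKKK
KKKKKKK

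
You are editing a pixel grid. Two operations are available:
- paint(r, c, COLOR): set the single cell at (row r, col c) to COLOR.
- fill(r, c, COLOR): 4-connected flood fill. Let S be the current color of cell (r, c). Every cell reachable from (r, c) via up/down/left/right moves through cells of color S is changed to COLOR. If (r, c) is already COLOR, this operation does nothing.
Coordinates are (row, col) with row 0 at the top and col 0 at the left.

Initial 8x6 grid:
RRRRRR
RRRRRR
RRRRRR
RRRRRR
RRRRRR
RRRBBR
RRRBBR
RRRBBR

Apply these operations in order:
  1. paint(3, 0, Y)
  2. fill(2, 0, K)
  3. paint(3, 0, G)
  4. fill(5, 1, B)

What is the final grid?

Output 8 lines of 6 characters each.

Answer: BBBBBB
BBBBBB
BBBBBB
GBBBBB
BBBBBB
BBBBBB
BBBBBB
BBBBBB

Derivation:
After op 1 paint(3,0,Y):
RRRRRR
RRRRRR
RRRRRR
YRRRRR
RRRRRR
RRRBBR
RRRBBR
RRRBBR
After op 2 fill(2,0,K) [41 cells changed]:
KKKKKK
KKKKKK
KKKKKK
YKKKKK
KKKKKK
KKKBBK
KKKBBK
KKKBBK
After op 3 paint(3,0,G):
KKKKKK
KKKKKK
KKKKKK
GKKKKK
KKKKKK
KKKBBK
KKKBBK
KKKBBK
After op 4 fill(5,1,B) [41 cells changed]:
BBBBBB
BBBBBB
BBBBBB
GBBBBB
BBBBBB
BBBBBB
BBBBBB
BBBBBB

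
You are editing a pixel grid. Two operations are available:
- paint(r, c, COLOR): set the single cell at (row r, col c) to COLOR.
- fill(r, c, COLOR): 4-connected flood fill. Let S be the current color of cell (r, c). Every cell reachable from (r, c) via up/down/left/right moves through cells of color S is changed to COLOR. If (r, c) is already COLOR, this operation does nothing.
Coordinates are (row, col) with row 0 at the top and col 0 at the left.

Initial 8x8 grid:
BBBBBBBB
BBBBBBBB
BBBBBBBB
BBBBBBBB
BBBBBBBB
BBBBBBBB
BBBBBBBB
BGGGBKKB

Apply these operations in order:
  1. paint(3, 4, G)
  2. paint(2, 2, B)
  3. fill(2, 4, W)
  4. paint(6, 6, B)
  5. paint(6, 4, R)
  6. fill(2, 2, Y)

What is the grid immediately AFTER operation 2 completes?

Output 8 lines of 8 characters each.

Answer: BBBBBBBB
BBBBBBBB
BBBBBBBB
BBBBGBBB
BBBBBBBB
BBBBBBBB
BBBBBBBB
BGGGBKKB

Derivation:
After op 1 paint(3,4,G):
BBBBBBBB
BBBBBBBB
BBBBBBBB
BBBBGBBB
BBBBBBBB
BBBBBBBB
BBBBBBBB
BGGGBKKB
After op 2 paint(2,2,B):
BBBBBBBB
BBBBBBBB
BBBBBBBB
BBBBGBBB
BBBBBBBB
BBBBBBBB
BBBBBBBB
BGGGBKKB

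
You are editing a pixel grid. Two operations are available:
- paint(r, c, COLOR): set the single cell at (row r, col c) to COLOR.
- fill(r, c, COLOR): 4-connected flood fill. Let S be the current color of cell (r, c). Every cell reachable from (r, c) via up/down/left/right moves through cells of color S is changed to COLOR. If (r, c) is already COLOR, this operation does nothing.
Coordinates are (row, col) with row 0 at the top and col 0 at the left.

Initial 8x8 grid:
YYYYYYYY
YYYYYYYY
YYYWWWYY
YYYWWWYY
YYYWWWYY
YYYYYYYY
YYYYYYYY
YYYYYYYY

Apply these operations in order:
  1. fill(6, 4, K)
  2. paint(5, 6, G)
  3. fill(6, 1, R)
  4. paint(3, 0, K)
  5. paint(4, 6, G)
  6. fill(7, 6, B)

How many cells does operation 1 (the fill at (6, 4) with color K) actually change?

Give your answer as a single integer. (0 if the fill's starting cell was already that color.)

After op 1 fill(6,4,K) [55 cells changed]:
KKKKKKKK
KKKKKKKK
KKKWWWKK
KKKWWWKK
KKKWWWKK
KKKKKKKK
KKKKKKKK
KKKKKKKK

Answer: 55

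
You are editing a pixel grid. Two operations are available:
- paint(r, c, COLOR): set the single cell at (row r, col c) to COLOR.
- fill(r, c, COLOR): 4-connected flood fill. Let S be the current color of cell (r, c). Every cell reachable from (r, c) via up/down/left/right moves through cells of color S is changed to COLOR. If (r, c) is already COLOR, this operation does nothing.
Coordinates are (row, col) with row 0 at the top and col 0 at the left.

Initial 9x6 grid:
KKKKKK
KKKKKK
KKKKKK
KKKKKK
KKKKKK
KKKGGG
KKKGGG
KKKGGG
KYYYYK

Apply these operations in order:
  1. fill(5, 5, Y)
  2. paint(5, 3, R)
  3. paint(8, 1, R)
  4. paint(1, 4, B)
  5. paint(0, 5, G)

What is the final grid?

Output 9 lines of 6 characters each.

Answer: KKKKKG
KKKKBK
KKKKKK
KKKKKK
KKKKKK
KKKRYY
KKKYYY
KKKYYY
KRYYYK

Derivation:
After op 1 fill(5,5,Y) [9 cells changed]:
KKKKKK
KKKKKK
KKKKKK
KKKKKK
KKKKKK
KKKYYY
KKKYYY
KKKYYY
KYYYYK
After op 2 paint(5,3,R):
KKKKKK
KKKKKK
KKKKKK
KKKKKK
KKKKKK
KKKRYY
KKKYYY
KKKYYY
KYYYYK
After op 3 paint(8,1,R):
KKKKKK
KKKKKK
KKKKKK
KKKKKK
KKKKKK
KKKRYY
KKKYYY
KKKYYY
KRYYYK
After op 4 paint(1,4,B):
KKKKKK
KKKKBK
KKKKKK
KKKKKK
KKKKKK
KKKRYY
KKKYYY
KKKYYY
KRYYYK
After op 5 paint(0,5,G):
KKKKKG
KKKKBK
KKKKKK
KKKKKK
KKKKKK
KKKRYY
KKKYYY
KKKYYY
KRYYYK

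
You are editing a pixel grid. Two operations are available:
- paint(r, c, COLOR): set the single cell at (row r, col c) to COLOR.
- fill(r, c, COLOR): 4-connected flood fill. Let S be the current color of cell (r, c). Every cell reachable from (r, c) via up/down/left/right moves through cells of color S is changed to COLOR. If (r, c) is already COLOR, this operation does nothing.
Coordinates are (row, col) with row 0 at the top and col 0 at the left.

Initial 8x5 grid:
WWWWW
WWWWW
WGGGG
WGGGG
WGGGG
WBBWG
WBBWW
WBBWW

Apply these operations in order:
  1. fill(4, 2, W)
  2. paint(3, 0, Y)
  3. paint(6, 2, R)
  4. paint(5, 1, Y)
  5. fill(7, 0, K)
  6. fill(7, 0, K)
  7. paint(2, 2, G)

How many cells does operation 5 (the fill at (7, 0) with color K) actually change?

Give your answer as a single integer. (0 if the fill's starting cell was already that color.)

Answer: 33

Derivation:
After op 1 fill(4,2,W) [13 cells changed]:
WWWWW
WWWWW
WWWWW
WWWWW
WWWWW
WBBWW
WBBWW
WBBWW
After op 2 paint(3,0,Y):
WWWWW
WWWWW
WWWWW
YWWWW
WWWWW
WBBWW
WBBWW
WBBWW
After op 3 paint(6,2,R):
WWWWW
WWWWW
WWWWW
YWWWW
WWWWW
WBBWW
WBRWW
WBBWW
After op 4 paint(5,1,Y):
WWWWW
WWWWW
WWWWW
YWWWW
WWWWW
WYBWW
WBRWW
WBBWW
After op 5 fill(7,0,K) [33 cells changed]:
KKKKK
KKKKK
KKKKK
YKKKK
KKKKK
KYBKK
KBRKK
KBBKK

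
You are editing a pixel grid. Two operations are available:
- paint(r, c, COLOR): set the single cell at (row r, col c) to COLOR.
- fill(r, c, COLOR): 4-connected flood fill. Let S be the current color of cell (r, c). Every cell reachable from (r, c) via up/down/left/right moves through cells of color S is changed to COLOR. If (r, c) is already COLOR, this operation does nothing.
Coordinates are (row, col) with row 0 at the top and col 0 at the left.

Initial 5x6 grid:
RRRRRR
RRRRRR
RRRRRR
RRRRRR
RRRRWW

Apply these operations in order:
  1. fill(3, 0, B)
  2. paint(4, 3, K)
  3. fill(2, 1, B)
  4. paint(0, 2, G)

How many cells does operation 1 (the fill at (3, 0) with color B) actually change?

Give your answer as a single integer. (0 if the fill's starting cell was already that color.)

Answer: 28

Derivation:
After op 1 fill(3,0,B) [28 cells changed]:
BBBBBB
BBBBBB
BBBBBB
BBBBBB
BBBBWW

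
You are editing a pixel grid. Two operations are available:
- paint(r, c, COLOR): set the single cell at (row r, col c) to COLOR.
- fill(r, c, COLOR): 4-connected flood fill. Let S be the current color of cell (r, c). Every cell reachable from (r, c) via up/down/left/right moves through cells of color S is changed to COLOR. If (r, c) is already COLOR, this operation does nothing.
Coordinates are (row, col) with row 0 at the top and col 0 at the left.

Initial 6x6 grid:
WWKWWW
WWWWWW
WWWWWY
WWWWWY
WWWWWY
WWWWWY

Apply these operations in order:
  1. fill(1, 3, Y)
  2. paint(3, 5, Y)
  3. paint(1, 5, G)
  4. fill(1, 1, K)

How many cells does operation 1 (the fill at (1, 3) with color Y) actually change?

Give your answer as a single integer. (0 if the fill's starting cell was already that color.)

After op 1 fill(1,3,Y) [31 cells changed]:
YYKYYY
YYYYYY
YYYYYY
YYYYYY
YYYYYY
YYYYYY

Answer: 31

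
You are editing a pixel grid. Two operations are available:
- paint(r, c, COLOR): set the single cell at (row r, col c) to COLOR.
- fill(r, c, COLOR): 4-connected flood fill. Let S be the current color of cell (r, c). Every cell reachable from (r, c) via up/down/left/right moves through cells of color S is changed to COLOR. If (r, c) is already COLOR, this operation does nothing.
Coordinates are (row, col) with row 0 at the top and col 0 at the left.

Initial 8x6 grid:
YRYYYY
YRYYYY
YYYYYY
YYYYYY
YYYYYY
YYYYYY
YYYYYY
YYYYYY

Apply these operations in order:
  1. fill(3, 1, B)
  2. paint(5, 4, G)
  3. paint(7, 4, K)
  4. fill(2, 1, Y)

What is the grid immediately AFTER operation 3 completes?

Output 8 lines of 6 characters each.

Answer: BRBBBB
BRBBBB
BBBBBB
BBBBBB
BBBBBB
BBBBGB
BBBBBB
BBBBKB

Derivation:
After op 1 fill(3,1,B) [46 cells changed]:
BRBBBB
BRBBBB
BBBBBB
BBBBBB
BBBBBB
BBBBBB
BBBBBB
BBBBBB
After op 2 paint(5,4,G):
BRBBBB
BRBBBB
BBBBBB
BBBBBB
BBBBBB
BBBBGB
BBBBBB
BBBBBB
After op 3 paint(7,4,K):
BRBBBB
BRBBBB
BBBBBB
BBBBBB
BBBBBB
BBBBGB
BBBBBB
BBBBKB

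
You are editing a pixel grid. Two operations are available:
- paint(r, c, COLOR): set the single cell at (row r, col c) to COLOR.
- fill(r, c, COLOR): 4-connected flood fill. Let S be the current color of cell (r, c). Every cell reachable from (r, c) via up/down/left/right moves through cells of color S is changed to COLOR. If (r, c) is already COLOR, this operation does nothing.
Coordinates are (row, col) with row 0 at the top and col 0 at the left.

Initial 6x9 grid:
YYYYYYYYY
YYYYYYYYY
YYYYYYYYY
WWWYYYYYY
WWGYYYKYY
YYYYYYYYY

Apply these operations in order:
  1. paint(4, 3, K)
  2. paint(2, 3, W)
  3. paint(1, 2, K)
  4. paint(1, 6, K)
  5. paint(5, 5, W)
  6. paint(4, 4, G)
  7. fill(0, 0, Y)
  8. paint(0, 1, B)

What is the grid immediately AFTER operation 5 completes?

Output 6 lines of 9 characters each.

Answer: YYYYYYYYY
YYKYYYKYY
YYYWYYYYY
WWWYYYYYY
WWGKYYKYY
YYYYYWYYY

Derivation:
After op 1 paint(4,3,K):
YYYYYYYYY
YYYYYYYYY
YYYYYYYYY
WWWYYYYYY
WWGKYYKYY
YYYYYYYYY
After op 2 paint(2,3,W):
YYYYYYYYY
YYYYYYYYY
YYYWYYYYY
WWWYYYYYY
WWGKYYKYY
YYYYYYYYY
After op 3 paint(1,2,K):
YYYYYYYYY
YYKYYYYYY
YYYWYYYYY
WWWYYYYYY
WWGKYYKYY
YYYYYYYYY
After op 4 paint(1,6,K):
YYYYYYYYY
YYKYYYKYY
YYYWYYYYY
WWWYYYYYY
WWGKYYKYY
YYYYYYYYY
After op 5 paint(5,5,W):
YYYYYYYYY
YYKYYYKYY
YYYWYYYYY
WWWYYYYYY
WWGKYYKYY
YYYYYWYYY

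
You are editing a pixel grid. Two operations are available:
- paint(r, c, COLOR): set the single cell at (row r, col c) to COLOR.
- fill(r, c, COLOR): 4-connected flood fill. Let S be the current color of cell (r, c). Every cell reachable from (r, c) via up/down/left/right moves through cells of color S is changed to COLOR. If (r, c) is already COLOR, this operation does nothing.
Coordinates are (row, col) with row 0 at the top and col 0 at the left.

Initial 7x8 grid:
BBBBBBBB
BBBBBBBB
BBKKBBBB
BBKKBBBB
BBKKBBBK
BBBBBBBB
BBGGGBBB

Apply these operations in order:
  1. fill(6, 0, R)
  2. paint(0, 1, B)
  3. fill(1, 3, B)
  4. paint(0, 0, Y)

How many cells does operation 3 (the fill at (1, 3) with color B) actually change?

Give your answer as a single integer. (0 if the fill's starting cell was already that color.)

After op 1 fill(6,0,R) [46 cells changed]:
RRRRRRRR
RRRRRRRR
RRKKRRRR
RRKKRRRR
RRKKRRRK
RRRRRRRR
RRGGGRRR
After op 2 paint(0,1,B):
RBRRRRRR
RRRRRRRR
RRKKRRRR
RRKKRRRR
RRKKRRRK
RRRRRRRR
RRGGGRRR
After op 3 fill(1,3,B) [45 cells changed]:
BBBBBBBB
BBBBBBBB
BBKKBBBB
BBKKBBBB
BBKKBBBK
BBBBBBBB
BBGGGBBB

Answer: 45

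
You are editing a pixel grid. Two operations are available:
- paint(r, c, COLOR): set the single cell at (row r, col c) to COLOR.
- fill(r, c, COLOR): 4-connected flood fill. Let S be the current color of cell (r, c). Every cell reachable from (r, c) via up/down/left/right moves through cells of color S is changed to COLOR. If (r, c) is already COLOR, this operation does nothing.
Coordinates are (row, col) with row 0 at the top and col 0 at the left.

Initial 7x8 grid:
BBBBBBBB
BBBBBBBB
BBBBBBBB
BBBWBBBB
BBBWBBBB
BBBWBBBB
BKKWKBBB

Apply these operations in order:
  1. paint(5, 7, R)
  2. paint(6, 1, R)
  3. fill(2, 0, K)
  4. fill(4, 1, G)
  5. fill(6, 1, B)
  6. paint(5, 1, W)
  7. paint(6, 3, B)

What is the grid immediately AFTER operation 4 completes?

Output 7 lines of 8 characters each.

Answer: GGGGGGGG
GGGGGGGG
GGGGGGGG
GGGWGGGG
GGGWGGGG
GGGWGGGR
GRGWGGGG

Derivation:
After op 1 paint(5,7,R):
BBBBBBBB
BBBBBBBB
BBBBBBBB
BBBWBBBB
BBBWBBBB
BBBWBBBR
BKKWKBBB
After op 2 paint(6,1,R):
BBBBBBBB
BBBBBBBB
BBBBBBBB
BBBWBBBB
BBBWBBBB
BBBWBBBR
BRKWKBBB
After op 3 fill(2,0,K) [48 cells changed]:
KKKKKKKK
KKKKKKKK
KKKKKKKK
KKKWKKKK
KKKWKKKK
KKKWKKKR
KRKWKKKK
After op 4 fill(4,1,G) [50 cells changed]:
GGGGGGGG
GGGGGGGG
GGGGGGGG
GGGWGGGG
GGGWGGGG
GGGWGGGR
GRGWGGGG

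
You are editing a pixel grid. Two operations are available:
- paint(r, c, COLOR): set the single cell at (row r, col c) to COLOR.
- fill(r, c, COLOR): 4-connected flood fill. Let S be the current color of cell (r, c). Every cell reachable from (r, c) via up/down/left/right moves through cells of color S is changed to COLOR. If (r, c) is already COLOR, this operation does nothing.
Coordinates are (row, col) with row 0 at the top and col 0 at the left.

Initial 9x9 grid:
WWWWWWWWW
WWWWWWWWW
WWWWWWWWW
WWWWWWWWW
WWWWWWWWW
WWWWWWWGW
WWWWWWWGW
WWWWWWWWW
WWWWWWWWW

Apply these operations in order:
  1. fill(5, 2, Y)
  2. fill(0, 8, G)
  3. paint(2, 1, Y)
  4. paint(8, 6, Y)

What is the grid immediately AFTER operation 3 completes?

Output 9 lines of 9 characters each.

After op 1 fill(5,2,Y) [79 cells changed]:
YYYYYYYYY
YYYYYYYYY
YYYYYYYYY
YYYYYYYYY
YYYYYYYYY
YYYYYYYGY
YYYYYYYGY
YYYYYYYYY
YYYYYYYYY
After op 2 fill(0,8,G) [79 cells changed]:
GGGGGGGGG
GGGGGGGGG
GGGGGGGGG
GGGGGGGGG
GGGGGGGGG
GGGGGGGGG
GGGGGGGGG
GGGGGGGGG
GGGGGGGGG
After op 3 paint(2,1,Y):
GGGGGGGGG
GGGGGGGGG
GYGGGGGGG
GGGGGGGGG
GGGGGGGGG
GGGGGGGGG
GGGGGGGGG
GGGGGGGGG
GGGGGGGGG

Answer: GGGGGGGGG
GGGGGGGGG
GYGGGGGGG
GGGGGGGGG
GGGGGGGGG
GGGGGGGGG
GGGGGGGGG
GGGGGGGGG
GGGGGGGGG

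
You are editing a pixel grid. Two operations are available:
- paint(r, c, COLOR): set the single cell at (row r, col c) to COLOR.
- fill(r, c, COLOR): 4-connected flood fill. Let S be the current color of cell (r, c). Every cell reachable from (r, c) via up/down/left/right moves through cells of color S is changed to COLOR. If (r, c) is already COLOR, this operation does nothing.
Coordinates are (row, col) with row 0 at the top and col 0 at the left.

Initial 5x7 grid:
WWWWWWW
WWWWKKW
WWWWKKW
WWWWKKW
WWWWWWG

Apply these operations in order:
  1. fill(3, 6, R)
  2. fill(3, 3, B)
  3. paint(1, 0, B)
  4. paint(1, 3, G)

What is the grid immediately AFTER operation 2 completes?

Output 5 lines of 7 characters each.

After op 1 fill(3,6,R) [28 cells changed]:
RRRRRRR
RRRRKKR
RRRRKKR
RRRRKKR
RRRRRRG
After op 2 fill(3,3,B) [28 cells changed]:
BBBBBBB
BBBBKKB
BBBBKKB
BBBBKKB
BBBBBBG

Answer: BBBBBBB
BBBBKKB
BBBBKKB
BBBBKKB
BBBBBBG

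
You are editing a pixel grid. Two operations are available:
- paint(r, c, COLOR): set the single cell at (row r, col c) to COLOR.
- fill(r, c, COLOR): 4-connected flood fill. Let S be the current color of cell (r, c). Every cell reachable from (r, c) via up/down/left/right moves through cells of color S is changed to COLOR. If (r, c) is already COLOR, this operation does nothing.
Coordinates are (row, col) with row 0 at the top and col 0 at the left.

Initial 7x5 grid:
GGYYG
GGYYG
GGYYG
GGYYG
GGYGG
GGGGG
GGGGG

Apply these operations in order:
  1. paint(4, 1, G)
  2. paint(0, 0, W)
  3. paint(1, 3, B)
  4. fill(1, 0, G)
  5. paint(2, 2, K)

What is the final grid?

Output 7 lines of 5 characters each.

Answer: WGYYG
GGYBG
GGKYG
GGYYG
GGYGG
GGGGG
GGGGG

Derivation:
After op 1 paint(4,1,G):
GGYYG
GGYYG
GGYYG
GGYYG
GGYGG
GGGGG
GGGGG
After op 2 paint(0,0,W):
WGYYG
GGYYG
GGYYG
GGYYG
GGYGG
GGGGG
GGGGG
After op 3 paint(1,3,B):
WGYYG
GGYBG
GGYYG
GGYYG
GGYGG
GGGGG
GGGGG
After op 4 fill(1,0,G) [0 cells changed]:
WGYYG
GGYBG
GGYYG
GGYYG
GGYGG
GGGGG
GGGGG
After op 5 paint(2,2,K):
WGYYG
GGYBG
GGKYG
GGYYG
GGYGG
GGGGG
GGGGG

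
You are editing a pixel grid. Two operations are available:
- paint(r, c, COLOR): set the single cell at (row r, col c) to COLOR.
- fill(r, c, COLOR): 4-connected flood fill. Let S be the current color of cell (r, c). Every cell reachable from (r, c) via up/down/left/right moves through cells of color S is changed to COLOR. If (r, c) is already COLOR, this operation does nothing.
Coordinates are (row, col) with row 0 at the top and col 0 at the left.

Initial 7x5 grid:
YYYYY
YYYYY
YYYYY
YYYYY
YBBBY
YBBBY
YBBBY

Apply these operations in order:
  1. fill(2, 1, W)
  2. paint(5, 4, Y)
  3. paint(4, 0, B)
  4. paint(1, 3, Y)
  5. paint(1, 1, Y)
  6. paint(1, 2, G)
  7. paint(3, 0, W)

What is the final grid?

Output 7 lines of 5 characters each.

After op 1 fill(2,1,W) [26 cells changed]:
WWWWW
WWWWW
WWWWW
WWWWW
WBBBW
WBBBW
WBBBW
After op 2 paint(5,4,Y):
WWWWW
WWWWW
WWWWW
WWWWW
WBBBW
WBBBY
WBBBW
After op 3 paint(4,0,B):
WWWWW
WWWWW
WWWWW
WWWWW
BBBBW
WBBBY
WBBBW
After op 4 paint(1,3,Y):
WWWWW
WWWYW
WWWWW
WWWWW
BBBBW
WBBBY
WBBBW
After op 5 paint(1,1,Y):
WWWWW
WYWYW
WWWWW
WWWWW
BBBBW
WBBBY
WBBBW
After op 6 paint(1,2,G):
WWWWW
WYGYW
WWWWW
WWWWW
BBBBW
WBBBY
WBBBW
After op 7 paint(3,0,W):
WWWWW
WYGYW
WWWWW
WWWWW
BBBBW
WBBBY
WBBBW

Answer: WWWWW
WYGYW
WWWWW
WWWWW
BBBBW
WBBBY
WBBBW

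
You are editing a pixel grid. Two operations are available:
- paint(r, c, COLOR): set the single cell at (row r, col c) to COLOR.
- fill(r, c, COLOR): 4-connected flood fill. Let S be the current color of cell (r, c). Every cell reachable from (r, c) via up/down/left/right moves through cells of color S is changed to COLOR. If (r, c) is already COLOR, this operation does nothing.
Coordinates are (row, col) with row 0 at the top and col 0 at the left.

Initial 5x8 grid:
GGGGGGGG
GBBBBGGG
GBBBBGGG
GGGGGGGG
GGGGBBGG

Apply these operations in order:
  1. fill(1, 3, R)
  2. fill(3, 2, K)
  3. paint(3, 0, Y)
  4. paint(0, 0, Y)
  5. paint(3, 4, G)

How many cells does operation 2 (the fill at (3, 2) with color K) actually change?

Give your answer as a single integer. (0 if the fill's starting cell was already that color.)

Answer: 30

Derivation:
After op 1 fill(1,3,R) [8 cells changed]:
GGGGGGGG
GRRRRGGG
GRRRRGGG
GGGGGGGG
GGGGBBGG
After op 2 fill(3,2,K) [30 cells changed]:
KKKKKKKK
KRRRRKKK
KRRRRKKK
KKKKKKKK
KKKKBBKK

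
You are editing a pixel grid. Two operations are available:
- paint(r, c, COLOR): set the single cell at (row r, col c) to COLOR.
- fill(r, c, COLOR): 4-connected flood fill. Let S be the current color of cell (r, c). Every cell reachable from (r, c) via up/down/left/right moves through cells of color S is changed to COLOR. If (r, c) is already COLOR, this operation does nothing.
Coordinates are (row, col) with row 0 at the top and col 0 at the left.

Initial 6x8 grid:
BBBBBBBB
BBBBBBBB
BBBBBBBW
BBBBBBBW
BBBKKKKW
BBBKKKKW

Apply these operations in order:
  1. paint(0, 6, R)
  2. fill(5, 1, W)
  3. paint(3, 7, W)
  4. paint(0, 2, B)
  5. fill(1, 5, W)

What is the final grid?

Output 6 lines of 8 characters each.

Answer: WWBWWWRW
WWWWWWWW
WWWWWWWW
WWWWWWWW
WWWKKKKW
WWWKKKKW

Derivation:
After op 1 paint(0,6,R):
BBBBBBRB
BBBBBBBB
BBBBBBBW
BBBBBBBW
BBBKKKKW
BBBKKKKW
After op 2 fill(5,1,W) [35 cells changed]:
WWWWWWRW
WWWWWWWW
WWWWWWWW
WWWWWWWW
WWWKKKKW
WWWKKKKW
After op 3 paint(3,7,W):
WWWWWWRW
WWWWWWWW
WWWWWWWW
WWWWWWWW
WWWKKKKW
WWWKKKKW
After op 4 paint(0,2,B):
WWBWWWRW
WWWWWWWW
WWWWWWWW
WWWWWWWW
WWWKKKKW
WWWKKKKW
After op 5 fill(1,5,W) [0 cells changed]:
WWBWWWRW
WWWWWWWW
WWWWWWWW
WWWWWWWW
WWWKKKKW
WWWKKKKW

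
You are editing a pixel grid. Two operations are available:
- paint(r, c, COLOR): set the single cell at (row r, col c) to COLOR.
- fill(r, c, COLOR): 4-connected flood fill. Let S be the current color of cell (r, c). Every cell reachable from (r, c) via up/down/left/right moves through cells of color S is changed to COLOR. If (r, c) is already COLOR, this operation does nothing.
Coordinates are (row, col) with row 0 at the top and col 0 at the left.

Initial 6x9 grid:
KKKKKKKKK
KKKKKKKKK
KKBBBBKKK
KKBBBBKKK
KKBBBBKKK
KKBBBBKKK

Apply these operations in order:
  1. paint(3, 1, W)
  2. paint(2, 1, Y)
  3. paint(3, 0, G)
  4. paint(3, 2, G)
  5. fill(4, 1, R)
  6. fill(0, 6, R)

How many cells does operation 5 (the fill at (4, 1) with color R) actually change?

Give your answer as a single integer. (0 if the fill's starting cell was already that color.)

Answer: 4

Derivation:
After op 1 paint(3,1,W):
KKKKKKKKK
KKKKKKKKK
KKBBBBKKK
KWBBBBKKK
KKBBBBKKK
KKBBBBKKK
After op 2 paint(2,1,Y):
KKKKKKKKK
KKKKKKKKK
KYBBBBKKK
KWBBBBKKK
KKBBBBKKK
KKBBBBKKK
After op 3 paint(3,0,G):
KKKKKKKKK
KKKKKKKKK
KYBBBBKKK
GWBBBBKKK
KKBBBBKKK
KKBBBBKKK
After op 4 paint(3,2,G):
KKKKKKKKK
KKKKKKKKK
KYBBBBKKK
GWGBBBKKK
KKBBBBKKK
KKBBBBKKK
After op 5 fill(4,1,R) [4 cells changed]:
KKKKKKKKK
KKKKKKKKK
KYBBBBKKK
GWGBBBKKK
RRBBBBKKK
RRBBBBKKK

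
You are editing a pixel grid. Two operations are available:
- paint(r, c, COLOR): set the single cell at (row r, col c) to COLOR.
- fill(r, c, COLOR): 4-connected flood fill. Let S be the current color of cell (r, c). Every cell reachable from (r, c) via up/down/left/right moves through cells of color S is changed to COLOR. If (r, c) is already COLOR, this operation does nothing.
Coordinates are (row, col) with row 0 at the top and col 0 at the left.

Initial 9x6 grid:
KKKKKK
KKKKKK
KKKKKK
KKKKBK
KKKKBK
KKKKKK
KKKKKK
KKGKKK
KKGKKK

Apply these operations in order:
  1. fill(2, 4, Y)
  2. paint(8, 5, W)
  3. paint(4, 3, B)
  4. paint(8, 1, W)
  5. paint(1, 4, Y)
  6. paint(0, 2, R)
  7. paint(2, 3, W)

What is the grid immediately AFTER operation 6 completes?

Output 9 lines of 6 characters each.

Answer: YYRYYY
YYYYYY
YYYYYY
YYYYBY
YYYBBY
YYYYYY
YYYYYY
YYGYYY
YWGYYW

Derivation:
After op 1 fill(2,4,Y) [50 cells changed]:
YYYYYY
YYYYYY
YYYYYY
YYYYBY
YYYYBY
YYYYYY
YYYYYY
YYGYYY
YYGYYY
After op 2 paint(8,5,W):
YYYYYY
YYYYYY
YYYYYY
YYYYBY
YYYYBY
YYYYYY
YYYYYY
YYGYYY
YYGYYW
After op 3 paint(4,3,B):
YYYYYY
YYYYYY
YYYYYY
YYYYBY
YYYBBY
YYYYYY
YYYYYY
YYGYYY
YYGYYW
After op 4 paint(8,1,W):
YYYYYY
YYYYYY
YYYYYY
YYYYBY
YYYBBY
YYYYYY
YYYYYY
YYGYYY
YWGYYW
After op 5 paint(1,4,Y):
YYYYYY
YYYYYY
YYYYYY
YYYYBY
YYYBBY
YYYYYY
YYYYYY
YYGYYY
YWGYYW
After op 6 paint(0,2,R):
YYRYYY
YYYYYY
YYYYYY
YYYYBY
YYYBBY
YYYYYY
YYYYYY
YYGYYY
YWGYYW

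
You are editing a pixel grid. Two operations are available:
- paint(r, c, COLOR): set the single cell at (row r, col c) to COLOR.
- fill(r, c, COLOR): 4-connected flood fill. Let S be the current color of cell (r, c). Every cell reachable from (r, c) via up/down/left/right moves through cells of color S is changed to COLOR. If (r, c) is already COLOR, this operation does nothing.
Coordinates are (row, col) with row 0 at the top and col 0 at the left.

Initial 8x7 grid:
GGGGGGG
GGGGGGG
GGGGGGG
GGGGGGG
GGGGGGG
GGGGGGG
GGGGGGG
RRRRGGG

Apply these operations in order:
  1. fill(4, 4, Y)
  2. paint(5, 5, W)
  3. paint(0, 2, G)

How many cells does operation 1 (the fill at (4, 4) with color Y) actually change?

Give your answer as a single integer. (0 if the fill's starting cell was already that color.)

After op 1 fill(4,4,Y) [52 cells changed]:
YYYYYYY
YYYYYYY
YYYYYYY
YYYYYYY
YYYYYYY
YYYYYYY
YYYYYYY
RRRRYYY

Answer: 52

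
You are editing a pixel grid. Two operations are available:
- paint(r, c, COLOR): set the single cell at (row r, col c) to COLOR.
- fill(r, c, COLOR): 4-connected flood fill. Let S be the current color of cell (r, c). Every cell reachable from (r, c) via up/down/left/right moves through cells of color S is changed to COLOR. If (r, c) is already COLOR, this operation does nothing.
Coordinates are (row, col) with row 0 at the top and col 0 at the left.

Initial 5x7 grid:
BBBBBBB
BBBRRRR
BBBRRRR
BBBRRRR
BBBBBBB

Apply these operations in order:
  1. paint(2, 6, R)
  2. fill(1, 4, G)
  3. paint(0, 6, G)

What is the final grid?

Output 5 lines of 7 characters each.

After op 1 paint(2,6,R):
BBBBBBB
BBBRRRR
BBBRRRR
BBBRRRR
BBBBBBB
After op 2 fill(1,4,G) [12 cells changed]:
BBBBBBB
BBBGGGG
BBBGGGG
BBBGGGG
BBBBBBB
After op 3 paint(0,6,G):
BBBBBBG
BBBGGGG
BBBGGGG
BBBGGGG
BBBBBBB

Answer: BBBBBBG
BBBGGGG
BBBGGGG
BBBGGGG
BBBBBBB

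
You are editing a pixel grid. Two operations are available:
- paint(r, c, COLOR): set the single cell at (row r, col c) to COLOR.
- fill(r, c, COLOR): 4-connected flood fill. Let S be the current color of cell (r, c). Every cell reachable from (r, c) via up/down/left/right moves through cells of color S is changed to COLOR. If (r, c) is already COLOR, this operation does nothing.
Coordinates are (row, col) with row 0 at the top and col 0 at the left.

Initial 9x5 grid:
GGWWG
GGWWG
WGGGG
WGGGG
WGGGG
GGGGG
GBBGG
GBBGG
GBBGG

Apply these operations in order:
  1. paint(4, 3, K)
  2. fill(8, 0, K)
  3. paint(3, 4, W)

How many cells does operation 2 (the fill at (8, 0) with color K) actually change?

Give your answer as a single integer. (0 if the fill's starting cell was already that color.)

Answer: 31

Derivation:
After op 1 paint(4,3,K):
GGWWG
GGWWG
WGGGG
WGGGG
WGGKG
GGGGG
GBBGG
GBBGG
GBBGG
After op 2 fill(8,0,K) [31 cells changed]:
KKWWK
KKWWK
WKKKK
WKKKK
WKKKK
KKKKK
KBBKK
KBBKK
KBBKK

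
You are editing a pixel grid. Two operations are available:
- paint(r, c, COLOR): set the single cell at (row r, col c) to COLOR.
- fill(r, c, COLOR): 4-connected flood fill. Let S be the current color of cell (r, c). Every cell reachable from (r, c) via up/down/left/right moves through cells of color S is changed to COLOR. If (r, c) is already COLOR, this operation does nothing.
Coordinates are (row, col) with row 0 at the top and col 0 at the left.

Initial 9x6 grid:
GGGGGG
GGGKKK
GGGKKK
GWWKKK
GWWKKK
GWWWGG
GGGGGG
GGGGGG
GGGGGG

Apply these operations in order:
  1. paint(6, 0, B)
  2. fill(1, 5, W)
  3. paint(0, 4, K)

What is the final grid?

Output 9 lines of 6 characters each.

Answer: GGGGKG
GGGWWW
GGGWWW
GWWWWW
GWWWWW
GWWWGG
BGGGGG
GGGGGG
GGGGGG

Derivation:
After op 1 paint(6,0,B):
GGGGGG
GGGKKK
GGGKKK
GWWKKK
GWWKKK
GWWWGG
BGGGGG
GGGGGG
GGGGGG
After op 2 fill(1,5,W) [12 cells changed]:
GGGGGG
GGGWWW
GGGWWW
GWWWWW
GWWWWW
GWWWGG
BGGGGG
GGGGGG
GGGGGG
After op 3 paint(0,4,K):
GGGGKG
GGGWWW
GGGWWW
GWWWWW
GWWWWW
GWWWGG
BGGGGG
GGGGGG
GGGGGG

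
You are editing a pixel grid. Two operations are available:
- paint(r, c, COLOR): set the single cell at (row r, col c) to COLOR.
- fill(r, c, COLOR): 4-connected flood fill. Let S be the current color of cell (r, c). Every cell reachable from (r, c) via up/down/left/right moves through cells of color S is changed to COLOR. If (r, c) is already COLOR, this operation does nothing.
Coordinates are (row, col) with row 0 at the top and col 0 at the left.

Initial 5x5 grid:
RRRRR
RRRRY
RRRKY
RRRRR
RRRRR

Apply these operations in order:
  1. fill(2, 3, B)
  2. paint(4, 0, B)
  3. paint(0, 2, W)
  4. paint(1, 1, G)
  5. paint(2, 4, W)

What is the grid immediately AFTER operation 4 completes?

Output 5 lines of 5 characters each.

Answer: RRWRR
RGRRY
RRRBY
RRRRR
BRRRR

Derivation:
After op 1 fill(2,3,B) [1 cells changed]:
RRRRR
RRRRY
RRRBY
RRRRR
RRRRR
After op 2 paint(4,0,B):
RRRRR
RRRRY
RRRBY
RRRRR
BRRRR
After op 3 paint(0,2,W):
RRWRR
RRRRY
RRRBY
RRRRR
BRRRR
After op 4 paint(1,1,G):
RRWRR
RGRRY
RRRBY
RRRRR
BRRRR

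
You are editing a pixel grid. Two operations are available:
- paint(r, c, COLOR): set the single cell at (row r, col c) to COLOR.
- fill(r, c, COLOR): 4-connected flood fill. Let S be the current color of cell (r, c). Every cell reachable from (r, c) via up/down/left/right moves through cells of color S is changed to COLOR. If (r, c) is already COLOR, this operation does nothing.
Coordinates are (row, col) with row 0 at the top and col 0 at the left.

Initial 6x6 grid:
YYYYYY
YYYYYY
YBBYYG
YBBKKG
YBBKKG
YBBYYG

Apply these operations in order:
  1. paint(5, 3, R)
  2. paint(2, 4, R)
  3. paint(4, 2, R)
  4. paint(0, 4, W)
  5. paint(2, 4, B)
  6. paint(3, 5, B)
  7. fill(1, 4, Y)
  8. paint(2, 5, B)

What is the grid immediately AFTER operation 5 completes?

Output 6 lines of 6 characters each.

After op 1 paint(5,3,R):
YYYYYY
YYYYYY
YBBYYG
YBBKKG
YBBKKG
YBBRYG
After op 2 paint(2,4,R):
YYYYYY
YYYYYY
YBBYRG
YBBKKG
YBBKKG
YBBRYG
After op 3 paint(4,2,R):
YYYYYY
YYYYYY
YBBYRG
YBBKKG
YBRKKG
YBBRYG
After op 4 paint(0,4,W):
YYYYWY
YYYYYY
YBBYRG
YBBKKG
YBRKKG
YBBRYG
After op 5 paint(2,4,B):
YYYYWY
YYYYYY
YBBYBG
YBBKKG
YBRKKG
YBBRYG

Answer: YYYYWY
YYYYYY
YBBYBG
YBBKKG
YBRKKG
YBBRYG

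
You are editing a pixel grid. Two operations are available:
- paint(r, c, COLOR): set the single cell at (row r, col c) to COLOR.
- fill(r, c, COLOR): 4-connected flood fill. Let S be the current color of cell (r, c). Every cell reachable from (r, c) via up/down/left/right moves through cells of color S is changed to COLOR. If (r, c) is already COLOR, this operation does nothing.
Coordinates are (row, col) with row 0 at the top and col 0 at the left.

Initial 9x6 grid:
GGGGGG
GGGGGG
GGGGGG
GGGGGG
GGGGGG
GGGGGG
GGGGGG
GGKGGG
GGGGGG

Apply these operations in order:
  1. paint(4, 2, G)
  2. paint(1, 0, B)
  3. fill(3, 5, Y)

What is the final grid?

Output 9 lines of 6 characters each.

After op 1 paint(4,2,G):
GGGGGG
GGGGGG
GGGGGG
GGGGGG
GGGGGG
GGGGGG
GGGGGG
GGKGGG
GGGGGG
After op 2 paint(1,0,B):
GGGGGG
BGGGGG
GGGGGG
GGGGGG
GGGGGG
GGGGGG
GGGGGG
GGKGGG
GGGGGG
After op 3 fill(3,5,Y) [52 cells changed]:
YYYYYY
BYYYYY
YYYYYY
YYYYYY
YYYYYY
YYYYYY
YYYYYY
YYKYYY
YYYYYY

Answer: YYYYYY
BYYYYY
YYYYYY
YYYYYY
YYYYYY
YYYYYY
YYYYYY
YYKYYY
YYYYYY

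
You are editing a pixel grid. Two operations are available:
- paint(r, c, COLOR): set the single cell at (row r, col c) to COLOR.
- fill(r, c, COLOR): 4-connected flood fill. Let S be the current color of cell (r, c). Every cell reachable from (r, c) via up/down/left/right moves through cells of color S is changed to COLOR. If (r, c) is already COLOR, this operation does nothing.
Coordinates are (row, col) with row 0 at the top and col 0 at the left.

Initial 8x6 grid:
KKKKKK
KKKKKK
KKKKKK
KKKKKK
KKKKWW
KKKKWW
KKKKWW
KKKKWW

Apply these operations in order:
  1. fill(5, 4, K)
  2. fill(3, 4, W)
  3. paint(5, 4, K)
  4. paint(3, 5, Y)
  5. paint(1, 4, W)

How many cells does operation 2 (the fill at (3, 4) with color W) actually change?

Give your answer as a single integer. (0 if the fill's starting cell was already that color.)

Answer: 48

Derivation:
After op 1 fill(5,4,K) [8 cells changed]:
KKKKKK
KKKKKK
KKKKKK
KKKKKK
KKKKKK
KKKKKK
KKKKKK
KKKKKK
After op 2 fill(3,4,W) [48 cells changed]:
WWWWWW
WWWWWW
WWWWWW
WWWWWW
WWWWWW
WWWWWW
WWWWWW
WWWWWW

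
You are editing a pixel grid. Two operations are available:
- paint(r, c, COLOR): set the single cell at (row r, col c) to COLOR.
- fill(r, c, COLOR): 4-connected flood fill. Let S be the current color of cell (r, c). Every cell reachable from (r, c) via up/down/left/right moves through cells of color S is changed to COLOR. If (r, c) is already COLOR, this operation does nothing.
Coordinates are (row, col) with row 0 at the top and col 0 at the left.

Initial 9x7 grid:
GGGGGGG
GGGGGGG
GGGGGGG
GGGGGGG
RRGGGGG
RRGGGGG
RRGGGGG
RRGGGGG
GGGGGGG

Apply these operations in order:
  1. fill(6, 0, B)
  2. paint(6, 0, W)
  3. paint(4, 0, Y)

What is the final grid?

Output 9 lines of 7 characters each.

After op 1 fill(6,0,B) [8 cells changed]:
GGGGGGG
GGGGGGG
GGGGGGG
GGGGGGG
BBGGGGG
BBGGGGG
BBGGGGG
BBGGGGG
GGGGGGG
After op 2 paint(6,0,W):
GGGGGGG
GGGGGGG
GGGGGGG
GGGGGGG
BBGGGGG
BBGGGGG
WBGGGGG
BBGGGGG
GGGGGGG
After op 3 paint(4,0,Y):
GGGGGGG
GGGGGGG
GGGGGGG
GGGGGGG
YBGGGGG
BBGGGGG
WBGGGGG
BBGGGGG
GGGGGGG

Answer: GGGGGGG
GGGGGGG
GGGGGGG
GGGGGGG
YBGGGGG
BBGGGGG
WBGGGGG
BBGGGGG
GGGGGGG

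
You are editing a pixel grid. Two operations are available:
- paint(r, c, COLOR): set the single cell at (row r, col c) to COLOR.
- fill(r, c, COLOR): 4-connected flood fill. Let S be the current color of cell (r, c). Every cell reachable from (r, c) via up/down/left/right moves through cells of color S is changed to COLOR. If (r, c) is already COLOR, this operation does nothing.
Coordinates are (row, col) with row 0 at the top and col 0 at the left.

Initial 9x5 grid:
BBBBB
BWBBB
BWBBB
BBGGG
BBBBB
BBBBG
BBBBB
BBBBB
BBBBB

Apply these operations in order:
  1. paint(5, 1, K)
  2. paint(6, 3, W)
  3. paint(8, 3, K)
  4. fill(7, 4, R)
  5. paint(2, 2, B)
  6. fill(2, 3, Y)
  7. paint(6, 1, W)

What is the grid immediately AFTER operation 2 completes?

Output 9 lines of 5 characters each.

Answer: BBBBB
BWBBB
BWBBB
BBGGG
BBBBB
BKBBG
BBBWB
BBBBB
BBBBB

Derivation:
After op 1 paint(5,1,K):
BBBBB
BWBBB
BWBBB
BBGGG
BBBBB
BKBBG
BBBBB
BBBBB
BBBBB
After op 2 paint(6,3,W):
BBBBB
BWBBB
BWBBB
BBGGG
BBBBB
BKBBG
BBBWB
BBBBB
BBBBB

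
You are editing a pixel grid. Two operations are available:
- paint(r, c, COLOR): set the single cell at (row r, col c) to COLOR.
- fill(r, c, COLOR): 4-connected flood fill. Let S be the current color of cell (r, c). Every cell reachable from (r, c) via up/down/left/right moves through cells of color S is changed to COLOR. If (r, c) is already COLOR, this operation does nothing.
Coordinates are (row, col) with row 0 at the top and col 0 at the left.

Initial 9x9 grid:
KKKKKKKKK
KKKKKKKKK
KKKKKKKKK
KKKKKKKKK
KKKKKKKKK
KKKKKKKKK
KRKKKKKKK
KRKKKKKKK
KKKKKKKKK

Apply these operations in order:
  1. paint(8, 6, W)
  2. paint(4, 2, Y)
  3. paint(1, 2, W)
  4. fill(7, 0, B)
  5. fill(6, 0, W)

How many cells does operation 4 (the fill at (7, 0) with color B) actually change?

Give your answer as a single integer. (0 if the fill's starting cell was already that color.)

After op 1 paint(8,6,W):
KKKKKKKKK
KKKKKKKKK
KKKKKKKKK
KKKKKKKKK
KKKKKKKKK
KKKKKKKKK
KRKKKKKKK
KRKKKKKKK
KKKKKKWKK
After op 2 paint(4,2,Y):
KKKKKKKKK
KKKKKKKKK
KKKKKKKKK
KKKKKKKKK
KKYKKKKKK
KKKKKKKKK
KRKKKKKKK
KRKKKKKKK
KKKKKKWKK
After op 3 paint(1,2,W):
KKKKKKKKK
KKWKKKKKK
KKKKKKKKK
KKKKKKKKK
KKYKKKKKK
KKKKKKKKK
KRKKKKKKK
KRKKKKKKK
KKKKKKWKK
After op 4 fill(7,0,B) [76 cells changed]:
BBBBBBBBB
BBWBBBBBB
BBBBBBBBB
BBBBBBBBB
BBYBBBBBB
BBBBBBBBB
BRBBBBBBB
BRBBBBBBB
BBBBBBWBB

Answer: 76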